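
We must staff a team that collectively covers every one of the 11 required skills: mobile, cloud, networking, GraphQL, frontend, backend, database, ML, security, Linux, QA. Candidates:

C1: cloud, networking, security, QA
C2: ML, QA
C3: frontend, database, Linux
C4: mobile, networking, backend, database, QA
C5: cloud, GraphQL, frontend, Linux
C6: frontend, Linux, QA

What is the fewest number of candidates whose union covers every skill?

4

C1, C2, C4, C5 together cover {mobile, cloud, networking, GraphQL, frontend, backend, database, ML, security, Linux, QA} — every skill.
No 3 of the 6 candidates cover everything (all 20 triples fall short), so 4 is minimum.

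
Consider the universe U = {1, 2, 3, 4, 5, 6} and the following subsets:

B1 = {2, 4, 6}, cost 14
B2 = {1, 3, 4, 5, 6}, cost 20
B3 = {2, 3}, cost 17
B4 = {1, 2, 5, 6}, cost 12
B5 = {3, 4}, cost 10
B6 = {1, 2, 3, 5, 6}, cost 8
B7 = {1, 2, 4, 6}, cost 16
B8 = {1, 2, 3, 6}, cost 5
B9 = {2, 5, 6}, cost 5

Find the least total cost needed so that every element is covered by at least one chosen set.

B5, B6 cover every element at cost 10 + 8 = 18.
Any cover uses at least 2 sets; among all covering selections none totals below 18.

18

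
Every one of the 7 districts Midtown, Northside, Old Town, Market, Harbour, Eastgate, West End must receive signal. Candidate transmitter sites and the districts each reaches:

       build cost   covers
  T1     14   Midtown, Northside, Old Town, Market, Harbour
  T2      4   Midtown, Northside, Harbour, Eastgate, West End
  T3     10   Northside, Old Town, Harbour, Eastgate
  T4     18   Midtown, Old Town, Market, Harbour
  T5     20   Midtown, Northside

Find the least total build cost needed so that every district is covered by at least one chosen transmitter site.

T1, T2 cover every district at build cost 14 + 4 = 18.
Any cover uses at least 2 transmitter sites; among all covering selections none totals below 18.

18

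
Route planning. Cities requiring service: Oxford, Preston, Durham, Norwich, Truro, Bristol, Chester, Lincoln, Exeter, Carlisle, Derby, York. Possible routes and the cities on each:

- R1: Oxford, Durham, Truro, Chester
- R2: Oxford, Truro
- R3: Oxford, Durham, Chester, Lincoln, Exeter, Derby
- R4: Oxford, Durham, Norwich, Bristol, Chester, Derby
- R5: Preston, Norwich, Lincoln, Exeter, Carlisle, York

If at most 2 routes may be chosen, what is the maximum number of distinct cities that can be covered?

Choosing R4, R5 covers {Oxford, Preston, Durham, Norwich, Bristol, Chester, Lincoln, Exeter, Carlisle, Derby, York} — 11 cities.
No choice of 2 routes does better; here Truro is left uncovered.

11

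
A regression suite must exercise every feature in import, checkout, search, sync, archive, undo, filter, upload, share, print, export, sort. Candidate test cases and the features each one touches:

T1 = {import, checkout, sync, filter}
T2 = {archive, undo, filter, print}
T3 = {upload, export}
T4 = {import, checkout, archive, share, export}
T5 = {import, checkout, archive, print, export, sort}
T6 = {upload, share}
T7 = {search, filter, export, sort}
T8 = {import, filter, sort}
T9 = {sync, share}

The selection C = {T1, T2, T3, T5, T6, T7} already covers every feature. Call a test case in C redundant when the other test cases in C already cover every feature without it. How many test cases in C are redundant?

2

Drop T1: sync uncovered — not redundant.
Drop T2: undo uncovered — not redundant.
Drop T3: the rest still cover every feature — redundant.
Drop T5: the rest still cover every feature — redundant.
Drop T6: share uncovered — not redundant.
Drop T7: search uncovered — not redundant.
2 redundant: T3, T5.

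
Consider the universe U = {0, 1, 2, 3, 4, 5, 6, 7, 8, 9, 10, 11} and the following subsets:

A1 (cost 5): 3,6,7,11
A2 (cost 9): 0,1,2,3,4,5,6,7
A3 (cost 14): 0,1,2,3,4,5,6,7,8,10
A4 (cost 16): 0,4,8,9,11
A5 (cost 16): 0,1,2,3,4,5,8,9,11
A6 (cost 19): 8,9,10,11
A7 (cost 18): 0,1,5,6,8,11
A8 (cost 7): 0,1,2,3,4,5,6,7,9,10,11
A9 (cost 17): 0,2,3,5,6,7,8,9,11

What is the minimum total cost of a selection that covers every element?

A3, A8 cover every element at cost 14 + 7 = 21.
Any cover uses at least 2 sets; among all covering selections none totals below 21.

21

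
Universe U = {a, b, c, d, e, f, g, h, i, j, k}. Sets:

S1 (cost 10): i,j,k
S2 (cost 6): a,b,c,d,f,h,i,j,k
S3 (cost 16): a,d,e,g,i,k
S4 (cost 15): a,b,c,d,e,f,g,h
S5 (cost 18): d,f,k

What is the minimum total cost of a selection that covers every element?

21

S2, S4 cover every element at cost 6 + 15 = 21.
Any cover uses at least 2 sets; among all covering selections none totals below 21.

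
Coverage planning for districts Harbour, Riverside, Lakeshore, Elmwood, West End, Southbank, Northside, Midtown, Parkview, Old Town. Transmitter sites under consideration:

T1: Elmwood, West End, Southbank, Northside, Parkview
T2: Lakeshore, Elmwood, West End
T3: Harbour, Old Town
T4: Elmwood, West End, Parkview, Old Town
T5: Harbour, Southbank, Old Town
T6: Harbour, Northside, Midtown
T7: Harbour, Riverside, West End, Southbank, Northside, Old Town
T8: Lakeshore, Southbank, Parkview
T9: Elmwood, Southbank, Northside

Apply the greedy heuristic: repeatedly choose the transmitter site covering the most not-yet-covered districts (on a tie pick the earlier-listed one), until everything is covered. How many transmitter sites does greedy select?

Pick 1: T7 covers 6 new districts (Harbour, Riverside, West End, Southbank, Northside, Old Town).
Pick 2: T1 covers 2 new districts (Elmwood, Parkview).
Pick 3: T2 covers 1 new districts (Lakeshore).
Pick 4: T6 covers 1 new districts (Midtown).
Greedy uses 4 transmitter sites.

4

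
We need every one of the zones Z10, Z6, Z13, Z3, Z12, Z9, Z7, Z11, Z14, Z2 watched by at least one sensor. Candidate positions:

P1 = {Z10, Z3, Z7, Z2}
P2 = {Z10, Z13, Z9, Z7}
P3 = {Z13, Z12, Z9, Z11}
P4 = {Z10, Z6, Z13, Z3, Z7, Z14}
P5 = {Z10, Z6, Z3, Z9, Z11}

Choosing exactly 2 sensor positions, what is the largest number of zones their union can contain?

9

Choosing P3, P4 covers {Z10, Z6, Z13, Z3, Z12, Z9, Z7, Z11, Z14} — 9 zones.
No choice of 2 sensor positions does better; here Z2 is left uncovered.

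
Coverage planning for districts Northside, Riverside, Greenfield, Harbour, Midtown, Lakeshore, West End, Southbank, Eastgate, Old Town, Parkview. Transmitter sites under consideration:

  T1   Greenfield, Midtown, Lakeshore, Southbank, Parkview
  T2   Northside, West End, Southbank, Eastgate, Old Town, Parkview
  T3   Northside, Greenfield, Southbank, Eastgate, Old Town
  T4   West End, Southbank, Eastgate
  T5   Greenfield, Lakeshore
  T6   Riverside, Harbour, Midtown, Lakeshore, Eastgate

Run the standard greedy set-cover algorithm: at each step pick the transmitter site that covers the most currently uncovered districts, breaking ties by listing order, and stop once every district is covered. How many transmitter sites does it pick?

Pick 1: T2 covers 6 new districts (Northside, West End, Southbank, Eastgate, Old Town, Parkview).
Pick 2: T6 covers 4 new districts (Riverside, Harbour, Midtown, Lakeshore).
Pick 3: T1 covers 1 new districts (Greenfield).
Greedy uses 3 transmitter sites.

3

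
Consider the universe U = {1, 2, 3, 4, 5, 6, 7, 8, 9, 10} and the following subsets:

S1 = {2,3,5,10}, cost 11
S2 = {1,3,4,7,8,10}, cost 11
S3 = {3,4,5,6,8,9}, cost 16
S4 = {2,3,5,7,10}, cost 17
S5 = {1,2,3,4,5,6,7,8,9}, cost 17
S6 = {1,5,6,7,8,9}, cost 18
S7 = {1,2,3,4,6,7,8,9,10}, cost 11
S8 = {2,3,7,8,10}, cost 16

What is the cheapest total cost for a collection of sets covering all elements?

S1, S7 cover every element at cost 11 + 11 = 22.
Any cover uses at least 2 sets; among all covering selections none totals below 22.

22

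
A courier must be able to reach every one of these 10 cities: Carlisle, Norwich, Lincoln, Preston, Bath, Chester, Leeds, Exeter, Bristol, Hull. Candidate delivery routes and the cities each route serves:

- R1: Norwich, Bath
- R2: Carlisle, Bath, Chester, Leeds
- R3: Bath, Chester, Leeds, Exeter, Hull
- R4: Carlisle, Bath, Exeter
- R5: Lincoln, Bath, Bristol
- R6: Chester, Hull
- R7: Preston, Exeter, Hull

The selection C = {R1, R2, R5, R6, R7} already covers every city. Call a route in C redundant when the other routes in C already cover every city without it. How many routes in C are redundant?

Drop R1: Norwich uncovered — not redundant.
Drop R2: Carlisle, Leeds uncovered — not redundant.
Drop R5: Lincoln, Bristol uncovered — not redundant.
Drop R6: the rest still cover every city — redundant.
Drop R7: Preston, Exeter uncovered — not redundant.
1 redundant: R6.

1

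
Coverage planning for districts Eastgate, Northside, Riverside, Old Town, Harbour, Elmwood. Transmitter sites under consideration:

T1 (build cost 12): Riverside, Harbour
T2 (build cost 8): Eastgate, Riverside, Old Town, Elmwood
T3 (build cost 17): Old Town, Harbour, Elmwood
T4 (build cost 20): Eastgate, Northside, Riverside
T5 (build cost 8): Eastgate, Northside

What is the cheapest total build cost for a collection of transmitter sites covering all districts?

T1, T2, T5 cover every district at build cost 12 + 8 + 8 = 28.
Any cover uses at least 2 transmitter sites; among all covering selections none totals below 28.

28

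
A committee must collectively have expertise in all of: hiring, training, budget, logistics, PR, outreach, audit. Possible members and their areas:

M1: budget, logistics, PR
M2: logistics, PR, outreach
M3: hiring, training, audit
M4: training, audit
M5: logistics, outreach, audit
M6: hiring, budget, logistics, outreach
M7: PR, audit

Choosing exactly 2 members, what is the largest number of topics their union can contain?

Choosing M1, M3 covers {hiring, training, budget, logistics, PR, audit} — 6 topics.
No choice of 2 members does better; here outreach is left uncovered.

6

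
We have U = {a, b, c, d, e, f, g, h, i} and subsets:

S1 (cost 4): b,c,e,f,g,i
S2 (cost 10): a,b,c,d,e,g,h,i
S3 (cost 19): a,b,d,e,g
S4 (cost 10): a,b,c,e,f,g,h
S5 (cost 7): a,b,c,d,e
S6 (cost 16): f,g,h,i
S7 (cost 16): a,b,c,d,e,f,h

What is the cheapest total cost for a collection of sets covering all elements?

S1, S2 cover every element at cost 4 + 10 = 14.
Any cover uses at least 2 sets; among all covering selections none totals below 14.

14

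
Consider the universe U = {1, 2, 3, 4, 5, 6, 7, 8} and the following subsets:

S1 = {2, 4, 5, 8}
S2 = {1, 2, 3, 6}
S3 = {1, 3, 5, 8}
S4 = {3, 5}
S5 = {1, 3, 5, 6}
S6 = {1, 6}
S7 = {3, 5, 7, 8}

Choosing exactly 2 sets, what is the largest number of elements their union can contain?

7

Choosing S1, S2 covers {1, 2, 3, 4, 5, 6, 8} — 7 elements.
No choice of 2 sets does better; here 7 is left uncovered.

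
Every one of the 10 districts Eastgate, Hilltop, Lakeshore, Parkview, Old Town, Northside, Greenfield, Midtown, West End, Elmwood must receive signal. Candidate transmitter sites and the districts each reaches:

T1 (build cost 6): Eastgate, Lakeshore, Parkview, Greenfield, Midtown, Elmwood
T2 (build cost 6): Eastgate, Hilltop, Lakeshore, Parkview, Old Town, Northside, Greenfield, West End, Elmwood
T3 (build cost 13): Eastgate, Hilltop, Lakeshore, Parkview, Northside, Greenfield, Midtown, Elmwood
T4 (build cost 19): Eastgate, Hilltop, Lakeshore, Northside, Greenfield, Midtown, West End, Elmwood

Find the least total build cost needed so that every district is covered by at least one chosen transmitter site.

T1, T2 cover every district at build cost 6 + 6 = 12.
Any cover uses at least 2 transmitter sites; among all covering selections none totals below 12.

12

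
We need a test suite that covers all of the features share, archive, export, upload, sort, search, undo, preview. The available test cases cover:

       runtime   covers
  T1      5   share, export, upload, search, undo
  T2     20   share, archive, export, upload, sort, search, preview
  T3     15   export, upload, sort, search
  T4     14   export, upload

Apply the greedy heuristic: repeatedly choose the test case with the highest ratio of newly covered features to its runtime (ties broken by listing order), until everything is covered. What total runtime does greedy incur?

25

Pick 1: T1 adds 5 new (share, export, upload, search, undo) at runtime 5 (ratio 5/5).
Pick 2: T2 adds 3 new (archive, sort, preview) at runtime 20 (ratio 3/20).
Greedy total runtime: 5 + 20 = 25.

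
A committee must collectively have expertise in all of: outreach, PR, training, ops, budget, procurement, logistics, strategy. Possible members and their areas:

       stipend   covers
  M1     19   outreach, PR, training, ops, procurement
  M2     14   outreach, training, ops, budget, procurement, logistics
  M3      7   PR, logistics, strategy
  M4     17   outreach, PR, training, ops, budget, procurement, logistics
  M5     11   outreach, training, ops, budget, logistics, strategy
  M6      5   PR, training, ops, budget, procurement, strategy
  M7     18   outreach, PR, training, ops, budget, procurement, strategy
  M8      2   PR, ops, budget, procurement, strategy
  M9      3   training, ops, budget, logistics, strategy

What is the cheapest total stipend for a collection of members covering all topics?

M5, M8 cover every topic at stipend 11 + 2 = 13.
Any cover uses at least 2 members; among all covering selections none totals below 13.
Greedy by coverage-per-stipend would pick M8, M9, M5 for 16 — worse than the optimum 13.

13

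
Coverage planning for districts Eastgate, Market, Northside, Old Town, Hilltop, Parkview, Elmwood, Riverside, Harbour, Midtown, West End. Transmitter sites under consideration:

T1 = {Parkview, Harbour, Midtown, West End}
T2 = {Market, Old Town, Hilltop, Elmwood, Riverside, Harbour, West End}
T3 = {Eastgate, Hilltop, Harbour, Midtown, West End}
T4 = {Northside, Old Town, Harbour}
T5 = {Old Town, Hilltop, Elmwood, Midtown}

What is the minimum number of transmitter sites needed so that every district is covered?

4

T1, T2, T3, T4 together cover {Eastgate, Market, Northside, Old Town, Hilltop, Parkview, Elmwood, Riverside, Harbour, Midtown, West End} — every district.
No 3 of the 5 transmitter sites cover everything (all 10 triples fall short), so 4 is minimum.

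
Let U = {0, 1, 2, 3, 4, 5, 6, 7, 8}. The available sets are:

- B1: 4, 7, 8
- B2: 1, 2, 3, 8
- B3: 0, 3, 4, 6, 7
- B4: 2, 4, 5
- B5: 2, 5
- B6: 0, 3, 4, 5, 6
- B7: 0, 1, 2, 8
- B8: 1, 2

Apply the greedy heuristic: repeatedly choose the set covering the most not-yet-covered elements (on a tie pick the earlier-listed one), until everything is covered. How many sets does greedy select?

Pick 1: B3 covers 5 new elements (0, 3, 4, 6, 7).
Pick 2: B2 covers 3 new elements (1, 2, 8).
Pick 3: B4 covers 1 new elements (5).
Greedy uses 3 sets.

3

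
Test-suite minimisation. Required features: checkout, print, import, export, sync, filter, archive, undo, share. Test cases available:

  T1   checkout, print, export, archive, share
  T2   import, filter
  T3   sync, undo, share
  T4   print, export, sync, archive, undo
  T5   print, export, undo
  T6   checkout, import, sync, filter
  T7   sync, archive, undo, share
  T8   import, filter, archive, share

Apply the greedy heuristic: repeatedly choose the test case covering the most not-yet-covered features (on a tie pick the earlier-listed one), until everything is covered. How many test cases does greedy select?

3

Pick 1: T1 covers 5 new features (checkout, print, export, archive, share).
Pick 2: T6 covers 3 new features (import, sync, filter).
Pick 3: T3 covers 1 new features (undo).
Greedy uses 3 test cases.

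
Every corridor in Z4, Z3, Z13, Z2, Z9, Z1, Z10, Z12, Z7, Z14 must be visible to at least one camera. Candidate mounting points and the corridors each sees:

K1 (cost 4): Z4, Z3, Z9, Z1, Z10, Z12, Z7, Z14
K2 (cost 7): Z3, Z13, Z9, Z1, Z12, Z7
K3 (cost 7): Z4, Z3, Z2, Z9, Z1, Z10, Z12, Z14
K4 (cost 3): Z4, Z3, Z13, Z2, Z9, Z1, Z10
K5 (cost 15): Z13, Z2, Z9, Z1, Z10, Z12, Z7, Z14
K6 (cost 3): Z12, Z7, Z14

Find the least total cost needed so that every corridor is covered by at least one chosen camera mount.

6

K4, K6 cover every corridor at cost 3 + 3 = 6.
Any cover uses at least 2 camera mounts; among all covering selections none totals below 6.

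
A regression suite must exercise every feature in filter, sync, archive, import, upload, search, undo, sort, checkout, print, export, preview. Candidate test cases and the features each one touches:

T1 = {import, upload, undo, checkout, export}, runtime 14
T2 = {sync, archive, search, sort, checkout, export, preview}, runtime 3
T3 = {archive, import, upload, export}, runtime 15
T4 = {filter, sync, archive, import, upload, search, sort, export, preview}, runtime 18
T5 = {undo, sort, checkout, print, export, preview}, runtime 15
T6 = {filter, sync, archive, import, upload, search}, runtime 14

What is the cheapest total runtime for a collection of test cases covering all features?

T5, T6 cover every feature at runtime 15 + 14 = 29.
Any cover uses at least 2 test cases; among all covering selections none totals below 29.
Greedy by coverage-per-runtime would pick T2, T1, T6, T5 for 46 — worse than the optimum 29.

29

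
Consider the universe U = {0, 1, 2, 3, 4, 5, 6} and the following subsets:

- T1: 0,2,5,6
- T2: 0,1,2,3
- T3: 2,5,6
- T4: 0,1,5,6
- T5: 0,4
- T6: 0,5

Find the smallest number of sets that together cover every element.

3

T1, T2, T5 together cover {0, 1, 2, 3, 4, 5, 6} — every element.
No 2 of the 6 sets cover everything (all 15 pairs fall short), so 3 is minimum.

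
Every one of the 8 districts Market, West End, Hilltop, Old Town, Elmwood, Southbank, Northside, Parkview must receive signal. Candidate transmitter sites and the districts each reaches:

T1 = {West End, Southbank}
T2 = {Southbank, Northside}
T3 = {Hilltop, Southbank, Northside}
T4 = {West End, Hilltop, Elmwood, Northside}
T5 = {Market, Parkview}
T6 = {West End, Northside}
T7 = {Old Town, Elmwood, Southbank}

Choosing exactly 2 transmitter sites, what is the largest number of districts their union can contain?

6

Choosing T4, T5 covers {Market, West End, Hilltop, Elmwood, Northside, Parkview} — 6 districts.
No choice of 2 transmitter sites does better; here Old Town, Southbank are left uncovered.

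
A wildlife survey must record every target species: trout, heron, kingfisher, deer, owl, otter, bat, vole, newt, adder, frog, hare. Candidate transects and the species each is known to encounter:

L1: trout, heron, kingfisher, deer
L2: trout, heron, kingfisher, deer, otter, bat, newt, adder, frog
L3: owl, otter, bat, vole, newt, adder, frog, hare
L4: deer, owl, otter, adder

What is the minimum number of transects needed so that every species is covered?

L1, L3 together cover {trout, heron, kingfisher, deer, owl, otter, bat, vole, newt, adder, frog, hare} — every species.
No single transect contains all 12 species, so 2 is optimal.

2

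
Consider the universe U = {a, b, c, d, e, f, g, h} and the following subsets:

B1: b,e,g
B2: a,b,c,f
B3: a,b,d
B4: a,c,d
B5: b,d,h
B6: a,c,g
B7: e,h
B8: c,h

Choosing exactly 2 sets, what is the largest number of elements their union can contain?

6

Choosing B1, B2 covers {a, b, c, e, f, g} — 6 elements.
No choice of 2 sets does better; here d, h are left uncovered.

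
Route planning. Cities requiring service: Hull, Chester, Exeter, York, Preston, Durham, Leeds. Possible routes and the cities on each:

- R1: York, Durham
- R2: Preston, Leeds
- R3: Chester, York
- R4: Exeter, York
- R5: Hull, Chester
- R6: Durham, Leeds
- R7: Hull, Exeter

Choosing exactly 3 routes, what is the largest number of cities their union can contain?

Choosing R1, R2, R5 covers {Hull, Chester, York, Preston, Durham, Leeds} — 6 cities.
No choice of 3 routes does better; here Exeter is left uncovered.

6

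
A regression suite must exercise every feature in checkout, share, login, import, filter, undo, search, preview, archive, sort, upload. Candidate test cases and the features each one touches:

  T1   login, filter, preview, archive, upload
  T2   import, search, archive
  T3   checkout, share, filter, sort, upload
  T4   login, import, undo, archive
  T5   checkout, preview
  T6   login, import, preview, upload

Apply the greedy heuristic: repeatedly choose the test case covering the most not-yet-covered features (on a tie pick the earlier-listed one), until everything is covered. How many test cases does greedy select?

Pick 1: T1 covers 5 new features (login, filter, preview, archive, upload).
Pick 2: T3 covers 3 new features (checkout, share, sort).
Pick 3: T2 covers 2 new features (import, search).
Pick 4: T4 covers 1 new features (undo).
Greedy uses 4 test cases.

4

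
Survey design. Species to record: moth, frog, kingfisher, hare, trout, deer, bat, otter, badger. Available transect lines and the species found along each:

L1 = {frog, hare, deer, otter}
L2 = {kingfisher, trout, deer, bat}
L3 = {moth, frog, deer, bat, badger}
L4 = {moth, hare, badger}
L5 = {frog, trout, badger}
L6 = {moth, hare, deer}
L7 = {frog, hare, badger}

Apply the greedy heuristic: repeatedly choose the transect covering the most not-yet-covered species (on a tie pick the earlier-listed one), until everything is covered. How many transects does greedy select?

3

Pick 1: L3 covers 5 new species (moth, frog, deer, bat, badger).
Pick 2: L1 covers 2 new species (hare, otter).
Pick 3: L2 covers 2 new species (kingfisher, trout).
Greedy uses 3 transects.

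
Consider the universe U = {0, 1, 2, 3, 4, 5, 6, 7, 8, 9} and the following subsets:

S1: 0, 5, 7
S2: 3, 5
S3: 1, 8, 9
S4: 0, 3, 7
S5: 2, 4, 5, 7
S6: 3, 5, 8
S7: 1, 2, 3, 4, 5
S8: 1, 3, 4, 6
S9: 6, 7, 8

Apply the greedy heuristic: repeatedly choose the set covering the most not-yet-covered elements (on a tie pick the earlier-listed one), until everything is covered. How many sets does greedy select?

4

Pick 1: S7 covers 5 new elements (1, 2, 3, 4, 5).
Pick 2: S9 covers 3 new elements (6, 7, 8).
Pick 3: S1 covers 1 new elements (0).
Pick 4: S3 covers 1 new elements (9).
Greedy uses 4 sets.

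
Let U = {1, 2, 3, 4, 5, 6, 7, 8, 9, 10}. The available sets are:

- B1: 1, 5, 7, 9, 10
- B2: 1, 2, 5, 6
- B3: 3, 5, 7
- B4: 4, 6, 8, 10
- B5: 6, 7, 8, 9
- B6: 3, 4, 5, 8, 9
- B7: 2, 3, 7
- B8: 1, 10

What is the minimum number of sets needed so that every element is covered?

B1, B2, B6 together cover {1, 2, 3, 4, 5, 6, 7, 8, 9, 10} — every element.
No 2 of the 8 sets cover everything (all 28 pairs fall short), so 3 is minimum.

3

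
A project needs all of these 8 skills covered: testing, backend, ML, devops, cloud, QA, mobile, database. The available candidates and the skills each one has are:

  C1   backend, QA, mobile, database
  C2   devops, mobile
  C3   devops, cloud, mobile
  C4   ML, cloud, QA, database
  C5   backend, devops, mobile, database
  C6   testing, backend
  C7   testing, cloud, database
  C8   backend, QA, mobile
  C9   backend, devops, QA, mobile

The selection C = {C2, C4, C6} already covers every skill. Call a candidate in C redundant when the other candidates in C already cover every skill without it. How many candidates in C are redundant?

Drop C2: devops, mobile uncovered — not redundant.
Drop C4: ML, cloud, QA, database uncovered — not redundant.
Drop C6: testing, backend uncovered — not redundant.
None of the candidates in C is redundant.

0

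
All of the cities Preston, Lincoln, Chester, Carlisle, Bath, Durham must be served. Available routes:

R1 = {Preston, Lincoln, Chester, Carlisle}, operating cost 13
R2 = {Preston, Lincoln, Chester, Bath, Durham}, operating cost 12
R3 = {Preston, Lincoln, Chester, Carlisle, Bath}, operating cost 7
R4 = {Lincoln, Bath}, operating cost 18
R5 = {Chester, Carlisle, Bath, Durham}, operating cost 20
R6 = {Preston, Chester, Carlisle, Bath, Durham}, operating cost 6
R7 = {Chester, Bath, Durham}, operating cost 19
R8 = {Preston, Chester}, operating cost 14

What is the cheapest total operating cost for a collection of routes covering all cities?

R3, R6 cover every city at operating cost 7 + 6 = 13.
Any cover uses at least 2 routes; among all covering selections none totals below 13.

13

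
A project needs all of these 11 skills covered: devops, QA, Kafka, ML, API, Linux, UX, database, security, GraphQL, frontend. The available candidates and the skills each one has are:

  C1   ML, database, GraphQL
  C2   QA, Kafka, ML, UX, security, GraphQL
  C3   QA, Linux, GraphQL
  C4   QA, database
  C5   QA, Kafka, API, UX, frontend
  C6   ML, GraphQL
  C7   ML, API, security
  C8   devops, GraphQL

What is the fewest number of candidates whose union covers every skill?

C1, C2, C3, C5, C8 together cover {devops, QA, Kafka, ML, API, Linux, UX, database, security, GraphQL, frontend} — every skill.
No 4 of the 8 candidates cover everything (all 70 size-4 selections fall short), so 5 is minimum.

5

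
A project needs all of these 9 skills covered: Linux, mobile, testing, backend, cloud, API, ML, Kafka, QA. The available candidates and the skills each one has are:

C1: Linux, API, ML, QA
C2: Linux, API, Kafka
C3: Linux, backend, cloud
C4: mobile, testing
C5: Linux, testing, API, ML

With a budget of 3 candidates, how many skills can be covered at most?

8

Choosing C1, C3, C4 covers {Linux, mobile, testing, backend, cloud, API, ML, QA} — 8 skills.
No choice of 3 candidates does better; here Kafka is left uncovered.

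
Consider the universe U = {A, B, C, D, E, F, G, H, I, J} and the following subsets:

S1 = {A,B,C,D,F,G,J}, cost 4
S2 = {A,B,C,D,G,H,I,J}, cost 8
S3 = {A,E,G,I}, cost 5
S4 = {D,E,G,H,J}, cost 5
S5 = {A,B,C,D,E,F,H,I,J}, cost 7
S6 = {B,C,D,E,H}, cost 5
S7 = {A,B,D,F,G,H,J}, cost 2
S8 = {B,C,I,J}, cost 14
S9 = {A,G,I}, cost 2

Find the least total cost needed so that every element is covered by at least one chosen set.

9

S5, S7 cover every element at cost 7 + 2 = 9.
Any cover uses at least 2 sets; among all covering selections none totals below 9.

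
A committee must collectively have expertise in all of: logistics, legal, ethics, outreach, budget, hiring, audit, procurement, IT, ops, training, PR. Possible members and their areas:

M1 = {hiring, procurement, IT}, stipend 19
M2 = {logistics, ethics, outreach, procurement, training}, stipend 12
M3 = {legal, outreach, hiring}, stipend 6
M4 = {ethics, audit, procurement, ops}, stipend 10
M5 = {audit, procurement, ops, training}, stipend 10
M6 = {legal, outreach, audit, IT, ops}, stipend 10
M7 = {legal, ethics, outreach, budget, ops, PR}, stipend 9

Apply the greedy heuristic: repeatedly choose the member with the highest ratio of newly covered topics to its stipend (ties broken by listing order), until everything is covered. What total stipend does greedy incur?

Pick 1: M7 adds 6 new (legal, ethics, outreach, budget, ops, PR) at stipend 9 (ratio 6/9).
Pick 2: M5 adds 3 new (audit, procurement, training) at stipend 10 (ratio 3/10).
Pick 3: M3 adds 1 new (hiring) at stipend 6 (ratio 1/6).
Pick 4: M6 adds 1 new (IT) at stipend 10 (ratio 1/10).
Pick 5: M2 adds 1 new (logistics) at stipend 12 (ratio 1/12).
Greedy total stipend: 9 + 10 + 6 + 10 + 12 = 47. (The true optimum is 37, so greedy overshoots here.)

47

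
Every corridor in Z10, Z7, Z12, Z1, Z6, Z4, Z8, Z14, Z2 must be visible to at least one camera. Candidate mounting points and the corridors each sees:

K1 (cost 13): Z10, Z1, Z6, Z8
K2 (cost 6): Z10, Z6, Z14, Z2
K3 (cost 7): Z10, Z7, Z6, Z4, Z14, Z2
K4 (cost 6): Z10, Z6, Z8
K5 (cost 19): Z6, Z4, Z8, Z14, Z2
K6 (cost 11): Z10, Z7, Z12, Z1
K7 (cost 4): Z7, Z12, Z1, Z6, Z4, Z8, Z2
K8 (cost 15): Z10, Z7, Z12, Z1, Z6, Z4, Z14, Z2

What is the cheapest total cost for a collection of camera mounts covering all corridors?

10

K2, K7 cover every corridor at cost 6 + 4 = 10.
Any cover uses at least 2 camera mounts; among all covering selections none totals below 10.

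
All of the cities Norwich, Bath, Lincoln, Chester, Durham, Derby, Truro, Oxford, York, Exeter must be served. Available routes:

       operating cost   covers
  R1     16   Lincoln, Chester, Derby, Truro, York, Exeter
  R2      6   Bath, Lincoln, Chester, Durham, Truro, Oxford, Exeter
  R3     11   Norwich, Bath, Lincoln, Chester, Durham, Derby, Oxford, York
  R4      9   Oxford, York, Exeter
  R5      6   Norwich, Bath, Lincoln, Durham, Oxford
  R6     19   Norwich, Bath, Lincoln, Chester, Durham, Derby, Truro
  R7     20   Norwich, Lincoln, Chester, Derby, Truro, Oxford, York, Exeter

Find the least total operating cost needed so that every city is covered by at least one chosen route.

17

R2, R3 cover every city at operating cost 6 + 11 = 17.
Any cover uses at least 2 routes; among all covering selections none totals below 17.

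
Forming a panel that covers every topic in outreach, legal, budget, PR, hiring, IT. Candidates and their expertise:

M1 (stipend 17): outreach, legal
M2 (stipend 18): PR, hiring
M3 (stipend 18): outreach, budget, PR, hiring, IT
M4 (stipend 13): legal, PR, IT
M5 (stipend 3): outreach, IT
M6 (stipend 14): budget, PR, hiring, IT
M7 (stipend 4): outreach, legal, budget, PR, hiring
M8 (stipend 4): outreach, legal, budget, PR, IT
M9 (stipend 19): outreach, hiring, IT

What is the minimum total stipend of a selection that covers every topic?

M5, M7 cover every topic at stipend 3 + 4 = 7.
Any cover uses at least 2 members; among all covering selections none totals below 7.

7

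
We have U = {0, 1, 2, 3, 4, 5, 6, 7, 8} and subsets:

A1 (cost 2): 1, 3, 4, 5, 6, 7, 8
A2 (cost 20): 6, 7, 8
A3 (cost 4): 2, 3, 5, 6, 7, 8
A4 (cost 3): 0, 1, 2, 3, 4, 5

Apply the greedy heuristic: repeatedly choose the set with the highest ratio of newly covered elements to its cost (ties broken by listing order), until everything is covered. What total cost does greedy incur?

5

Pick 1: A1 adds 7 new (1, 3, 4, 5, 6, 7, 8) at cost 2 (ratio 7/2).
Pick 2: A4 adds 2 new (0, 2) at cost 3 (ratio 2/3).
Greedy total cost: 2 + 3 = 5.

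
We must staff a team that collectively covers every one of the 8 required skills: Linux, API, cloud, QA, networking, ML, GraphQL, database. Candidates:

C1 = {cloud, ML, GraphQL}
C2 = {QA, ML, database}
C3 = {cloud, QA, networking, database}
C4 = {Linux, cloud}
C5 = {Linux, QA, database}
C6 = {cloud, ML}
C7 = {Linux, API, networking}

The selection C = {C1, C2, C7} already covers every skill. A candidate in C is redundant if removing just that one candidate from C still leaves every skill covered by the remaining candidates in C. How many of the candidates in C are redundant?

Drop C1: cloud, GraphQL uncovered — not redundant.
Drop C2: QA, database uncovered — not redundant.
Drop C7: Linux, API, networking uncovered — not redundant.
None of the candidates in C is redundant.

0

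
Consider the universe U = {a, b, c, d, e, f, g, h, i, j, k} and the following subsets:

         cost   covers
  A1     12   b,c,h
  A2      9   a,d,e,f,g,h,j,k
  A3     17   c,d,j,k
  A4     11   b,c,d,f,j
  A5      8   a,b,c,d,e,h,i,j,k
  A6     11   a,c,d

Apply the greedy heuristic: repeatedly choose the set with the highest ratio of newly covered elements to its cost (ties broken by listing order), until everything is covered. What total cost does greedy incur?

Pick 1: A5 adds 9 new (a, b, c, d, e, h, i, j, k) at cost 8 (ratio 9/8).
Pick 2: A2 adds 2 new (f, g) at cost 9 (ratio 2/9).
Greedy total cost: 8 + 9 = 17.

17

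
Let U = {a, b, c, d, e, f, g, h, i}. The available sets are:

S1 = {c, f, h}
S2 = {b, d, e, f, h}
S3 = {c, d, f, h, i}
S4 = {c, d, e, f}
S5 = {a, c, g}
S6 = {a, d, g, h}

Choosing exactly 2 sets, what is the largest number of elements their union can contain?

Choosing S2, S5 covers {a, b, c, d, e, f, g, h} — 8 elements.
No choice of 2 sets does better; here i is left uncovered.

8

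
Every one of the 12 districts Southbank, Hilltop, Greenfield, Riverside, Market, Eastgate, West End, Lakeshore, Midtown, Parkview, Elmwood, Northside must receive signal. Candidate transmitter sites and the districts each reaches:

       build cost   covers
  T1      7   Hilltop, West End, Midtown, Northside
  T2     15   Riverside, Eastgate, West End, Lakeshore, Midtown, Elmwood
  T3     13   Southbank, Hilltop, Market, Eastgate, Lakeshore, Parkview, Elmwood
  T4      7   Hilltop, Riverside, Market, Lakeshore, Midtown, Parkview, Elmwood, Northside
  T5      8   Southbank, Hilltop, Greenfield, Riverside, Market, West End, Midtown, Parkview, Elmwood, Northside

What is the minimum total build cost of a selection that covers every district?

21

T3, T5 cover every district at build cost 13 + 8 = 21.
Any cover uses at least 2 transmitter sites; among all covering selections none totals below 21.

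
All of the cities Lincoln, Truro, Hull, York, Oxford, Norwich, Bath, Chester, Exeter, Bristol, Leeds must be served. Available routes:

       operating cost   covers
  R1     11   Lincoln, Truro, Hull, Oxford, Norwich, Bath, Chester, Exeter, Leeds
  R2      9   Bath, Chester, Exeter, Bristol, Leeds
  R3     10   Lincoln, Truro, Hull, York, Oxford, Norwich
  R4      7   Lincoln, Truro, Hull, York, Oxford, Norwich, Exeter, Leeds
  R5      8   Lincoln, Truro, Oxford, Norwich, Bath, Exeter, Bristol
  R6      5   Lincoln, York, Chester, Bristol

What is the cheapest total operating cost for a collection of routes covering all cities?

16

R1, R6 cover every city at operating cost 11 + 5 = 16.
Any cover uses at least 2 routes; among all covering selections none totals below 16.
Greedy by coverage-per-operating cost would pick R4, R6, R5 for 20 — worse than the optimum 16.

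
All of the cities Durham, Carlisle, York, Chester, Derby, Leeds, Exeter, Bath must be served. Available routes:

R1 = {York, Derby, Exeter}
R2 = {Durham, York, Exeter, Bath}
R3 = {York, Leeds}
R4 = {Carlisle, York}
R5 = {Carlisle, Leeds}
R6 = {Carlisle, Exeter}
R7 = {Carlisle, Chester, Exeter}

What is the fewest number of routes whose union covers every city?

4

R1, R2, R3, R7 together cover {Durham, Carlisle, York, Chester, Derby, Leeds, Exeter, Bath} — every city.
No 3 of the 7 routes cover everything (all 35 triples fall short), so 4 is minimum.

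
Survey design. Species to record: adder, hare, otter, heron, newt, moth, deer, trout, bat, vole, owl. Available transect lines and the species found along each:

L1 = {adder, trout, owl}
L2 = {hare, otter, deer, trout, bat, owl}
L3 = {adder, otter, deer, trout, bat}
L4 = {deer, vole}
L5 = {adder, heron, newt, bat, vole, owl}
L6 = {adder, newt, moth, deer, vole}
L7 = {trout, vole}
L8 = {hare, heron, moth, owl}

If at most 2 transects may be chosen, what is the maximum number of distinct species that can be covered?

10

Choosing L2, L5 covers {adder, hare, otter, heron, newt, deer, trout, bat, vole, owl} — 10 species.
No choice of 2 transects does better; here moth is left uncovered.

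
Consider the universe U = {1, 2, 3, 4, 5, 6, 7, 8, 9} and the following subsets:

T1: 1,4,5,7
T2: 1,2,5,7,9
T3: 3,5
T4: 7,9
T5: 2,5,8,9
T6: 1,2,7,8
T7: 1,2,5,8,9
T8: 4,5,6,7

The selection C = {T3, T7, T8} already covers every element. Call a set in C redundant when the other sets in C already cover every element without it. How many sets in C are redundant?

0

Drop T3: 3 uncovered — not redundant.
Drop T7: 1, 2, 8, 9 uncovered — not redundant.
Drop T8: 4, 6, 7 uncovered — not redundant.
None of the sets in C is redundant.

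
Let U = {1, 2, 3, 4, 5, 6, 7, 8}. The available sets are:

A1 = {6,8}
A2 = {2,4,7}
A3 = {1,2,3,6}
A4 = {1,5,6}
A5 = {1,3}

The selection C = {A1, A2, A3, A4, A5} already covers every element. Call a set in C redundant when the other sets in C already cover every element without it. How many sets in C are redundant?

Drop A1: 8 uncovered — not redundant.
Drop A2: 4, 7 uncovered — not redundant.
Drop A3: the rest still cover every element — redundant.
Drop A4: 5 uncovered — not redundant.
Drop A5: the rest still cover every element — redundant.
2 redundant: A3, A5.

2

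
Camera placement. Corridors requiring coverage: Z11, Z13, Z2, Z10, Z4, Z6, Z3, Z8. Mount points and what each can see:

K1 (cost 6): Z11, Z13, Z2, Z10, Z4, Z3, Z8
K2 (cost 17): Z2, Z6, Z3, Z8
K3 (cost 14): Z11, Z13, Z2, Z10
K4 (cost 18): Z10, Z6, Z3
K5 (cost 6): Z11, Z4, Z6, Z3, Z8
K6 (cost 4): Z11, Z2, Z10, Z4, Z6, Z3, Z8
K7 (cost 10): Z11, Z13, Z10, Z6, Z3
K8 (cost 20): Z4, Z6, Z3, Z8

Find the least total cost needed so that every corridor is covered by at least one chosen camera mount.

K1, K6 cover every corridor at cost 6 + 4 = 10.
Any cover uses at least 2 camera mounts; among all covering selections none totals below 10.

10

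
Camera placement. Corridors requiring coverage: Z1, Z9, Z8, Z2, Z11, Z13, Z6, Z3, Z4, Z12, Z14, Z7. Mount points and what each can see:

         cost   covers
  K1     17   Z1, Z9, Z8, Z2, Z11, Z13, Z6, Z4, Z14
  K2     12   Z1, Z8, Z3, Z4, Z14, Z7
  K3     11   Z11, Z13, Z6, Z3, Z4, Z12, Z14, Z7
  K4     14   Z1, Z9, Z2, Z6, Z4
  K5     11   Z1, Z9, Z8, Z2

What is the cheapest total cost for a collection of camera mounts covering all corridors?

22

K3, K5 cover every corridor at cost 11 + 11 = 22.
Any cover uses at least 2 camera mounts; among all covering selections none totals below 22.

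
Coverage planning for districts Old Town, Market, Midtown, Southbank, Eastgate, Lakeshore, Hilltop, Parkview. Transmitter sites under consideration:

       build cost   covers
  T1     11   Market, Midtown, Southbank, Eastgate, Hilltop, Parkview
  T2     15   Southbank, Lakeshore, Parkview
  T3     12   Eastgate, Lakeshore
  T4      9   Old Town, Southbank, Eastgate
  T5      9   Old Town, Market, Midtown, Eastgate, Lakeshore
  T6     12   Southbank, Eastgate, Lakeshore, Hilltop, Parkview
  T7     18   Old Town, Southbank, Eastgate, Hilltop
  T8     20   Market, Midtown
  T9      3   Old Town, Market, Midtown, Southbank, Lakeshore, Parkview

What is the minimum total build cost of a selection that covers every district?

T1, T9 cover every district at build cost 11 + 3 = 14.
Any cover uses at least 2 transmitter sites; among all covering selections none totals below 14.

14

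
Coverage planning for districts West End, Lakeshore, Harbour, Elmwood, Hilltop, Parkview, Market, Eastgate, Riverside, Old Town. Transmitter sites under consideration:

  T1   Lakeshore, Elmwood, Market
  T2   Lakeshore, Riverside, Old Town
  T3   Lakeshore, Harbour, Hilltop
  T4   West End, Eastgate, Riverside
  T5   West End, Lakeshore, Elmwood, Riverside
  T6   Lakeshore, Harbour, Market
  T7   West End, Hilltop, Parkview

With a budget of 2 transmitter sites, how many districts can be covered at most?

Choosing T1, T4 covers {West End, Lakeshore, Elmwood, Market, Eastgate, Riverside} — 6 districts.
No choice of 2 transmitter sites does better; here Harbour, Hilltop, Parkview, Old Town are left uncovered.

6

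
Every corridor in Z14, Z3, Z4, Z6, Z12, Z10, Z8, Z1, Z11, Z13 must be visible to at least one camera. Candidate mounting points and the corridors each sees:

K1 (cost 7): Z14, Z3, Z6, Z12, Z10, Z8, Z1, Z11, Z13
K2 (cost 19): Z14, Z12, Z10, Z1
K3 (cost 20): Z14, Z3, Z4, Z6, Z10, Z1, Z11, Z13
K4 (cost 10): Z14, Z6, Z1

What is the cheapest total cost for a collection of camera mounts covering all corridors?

27

K1, K3 cover every corridor at cost 7 + 20 = 27.
Any cover uses at least 2 camera mounts; among all covering selections none totals below 27.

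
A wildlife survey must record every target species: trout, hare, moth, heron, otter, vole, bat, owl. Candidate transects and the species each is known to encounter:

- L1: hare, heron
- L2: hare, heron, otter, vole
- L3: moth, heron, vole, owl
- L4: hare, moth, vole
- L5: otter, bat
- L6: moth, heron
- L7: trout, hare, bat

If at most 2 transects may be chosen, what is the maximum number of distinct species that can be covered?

Choosing L3, L7 covers {trout, hare, moth, heron, vole, bat, owl} — 7 species.
No choice of 2 transects does better; here otter is left uncovered.

7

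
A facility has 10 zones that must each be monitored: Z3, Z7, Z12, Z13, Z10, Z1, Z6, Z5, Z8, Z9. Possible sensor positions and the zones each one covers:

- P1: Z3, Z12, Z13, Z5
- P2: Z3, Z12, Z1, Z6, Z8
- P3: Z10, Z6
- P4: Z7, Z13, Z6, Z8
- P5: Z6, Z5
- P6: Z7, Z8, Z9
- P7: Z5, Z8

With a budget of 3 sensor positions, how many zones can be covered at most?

9

Choosing P1, P2, P6 covers {Z3, Z7, Z12, Z13, Z1, Z6, Z5, Z8, Z9} — 9 zones.
No choice of 3 sensor positions does better; here Z10 is left uncovered.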